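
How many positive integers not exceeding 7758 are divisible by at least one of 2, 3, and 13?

floor(7758/2) + floor(7758/3) + floor(7758/13) − floor(7758/6) − floor(7758/26) − floor(7758/39) + floor(7758/78) = 3879 + 2586 + 596 − 1293 − 298 − 198 + 99 = 5371

5371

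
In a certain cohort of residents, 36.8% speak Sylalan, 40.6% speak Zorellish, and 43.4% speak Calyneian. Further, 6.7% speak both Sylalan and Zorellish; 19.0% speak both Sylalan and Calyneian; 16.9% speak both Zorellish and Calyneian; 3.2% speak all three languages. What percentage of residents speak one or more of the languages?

81.4%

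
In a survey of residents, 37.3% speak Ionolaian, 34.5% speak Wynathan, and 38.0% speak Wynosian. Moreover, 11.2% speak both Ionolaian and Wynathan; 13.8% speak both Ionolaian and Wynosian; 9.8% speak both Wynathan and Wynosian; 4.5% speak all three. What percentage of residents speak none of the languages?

20.5%

P(at least one) = 37.3 + 34.5 + 38.0 − 11.2 − 13.8 − 9.8 + 4.5 = 79.5%
P(none) = 100% − 79.5% = 20.5%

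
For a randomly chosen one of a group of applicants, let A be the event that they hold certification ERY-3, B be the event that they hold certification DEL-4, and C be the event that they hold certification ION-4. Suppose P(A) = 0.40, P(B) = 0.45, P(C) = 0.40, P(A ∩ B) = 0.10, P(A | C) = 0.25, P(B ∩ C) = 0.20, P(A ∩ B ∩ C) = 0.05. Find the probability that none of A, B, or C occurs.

P(A ∩ C) = P(C)·P(A|C) = 0.40 × 0.25 = 0.10
P(A ∪ B ∪ C) = 0.40 + 0.45 + 0.40 − 0.10 − 0.10 − 0.20 + 0.05 = 0.90
P(none) = 1 − 0.90 = 0.10

0.10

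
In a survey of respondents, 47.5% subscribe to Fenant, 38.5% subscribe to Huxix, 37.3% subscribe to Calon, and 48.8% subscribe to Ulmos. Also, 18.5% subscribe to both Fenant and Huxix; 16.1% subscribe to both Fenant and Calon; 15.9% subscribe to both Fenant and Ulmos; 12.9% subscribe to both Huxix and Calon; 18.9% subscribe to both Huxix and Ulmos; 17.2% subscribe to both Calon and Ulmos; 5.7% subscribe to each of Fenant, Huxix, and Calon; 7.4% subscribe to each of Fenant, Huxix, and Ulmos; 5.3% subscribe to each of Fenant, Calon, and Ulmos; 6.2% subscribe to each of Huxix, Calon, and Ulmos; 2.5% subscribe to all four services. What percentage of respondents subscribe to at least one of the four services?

94.7%

Using inclusion–exclusion:
P(union) = 47.5 + 38.5 + 37.3 + 48.8 − 18.5 − 16.1 − 15.9 − 12.9 − 18.9 − 17.2 + 5.7 + 7.4 + 5.3 + 6.2 − 2.5 = 94.7%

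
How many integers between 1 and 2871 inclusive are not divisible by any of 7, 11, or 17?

2106

By inclusion-exclusion,
410 + 261 + 168 − 37 − 24 − 15 + 2 = 765
2871 − 765 = 2106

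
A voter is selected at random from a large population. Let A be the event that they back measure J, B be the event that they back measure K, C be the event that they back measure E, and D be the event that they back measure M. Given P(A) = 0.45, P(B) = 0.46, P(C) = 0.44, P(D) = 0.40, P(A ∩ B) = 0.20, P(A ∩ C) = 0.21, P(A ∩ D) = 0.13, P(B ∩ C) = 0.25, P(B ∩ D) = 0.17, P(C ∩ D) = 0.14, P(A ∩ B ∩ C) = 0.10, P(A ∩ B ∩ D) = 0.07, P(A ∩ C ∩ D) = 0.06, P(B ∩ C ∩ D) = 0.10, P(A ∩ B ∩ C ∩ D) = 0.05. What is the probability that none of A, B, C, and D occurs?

P(A ∪ B ∪ C ∪ D) = 0.45 + 0.46 + 0.44 + 0.40 − 0.20 − 0.21 − 0.13 − 0.25 − 0.17 − 0.14 + 0.10 + 0.07 + 0.06 + 0.10 − 0.05 = 0.93
P(none) = 1 − 0.93 = 0.07

0.07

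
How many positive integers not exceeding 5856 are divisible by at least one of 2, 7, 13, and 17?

floor(5856/2) + floor(5856/7) + floor(5856/13) + floor(5856/17) − floor(5856/14) − floor(5856/26) − floor(5856/34) − floor(5856/91) − floor(5856/119) − floor(5856/221) + floor(5856/182) + floor(5856/238) + floor(5856/442) + floor(5856/1547) − floor(5856/3094) = 2928 + 836 + 450 + 344 − 418 − 225 − 172 − 64 − 49 − 26 + 32 + 24 + 13 + 3 − 1 = 3675

3675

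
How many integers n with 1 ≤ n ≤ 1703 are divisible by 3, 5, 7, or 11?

By inclusion–exclusion:
floor(1703/3) + floor(1703/5) + floor(1703/7) + floor(1703/11) − floor(1703/15) − floor(1703/21) − floor(1703/33) − floor(1703/35) − floor(1703/55) − floor(1703/77) + floor(1703/105) + floor(1703/165) + floor(1703/231) + floor(1703/385) − floor(1703/1155) = 567 + 340 + 243 + 154 − 113 − 81 − 51 − 48 − 30 − 22 + 16 + 10 + 7 + 4 − 1 = 995

995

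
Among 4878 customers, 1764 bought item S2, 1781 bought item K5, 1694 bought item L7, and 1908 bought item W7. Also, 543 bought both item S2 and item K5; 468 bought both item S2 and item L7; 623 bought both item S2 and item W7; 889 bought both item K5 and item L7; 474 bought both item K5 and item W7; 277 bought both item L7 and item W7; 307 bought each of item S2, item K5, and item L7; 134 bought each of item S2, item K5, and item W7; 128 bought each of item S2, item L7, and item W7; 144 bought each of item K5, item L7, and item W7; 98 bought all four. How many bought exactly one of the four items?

2346

Using the inclusion–exclusion count for exactly one event:
N(exactly one) = 1764 + 1781 + 1694 + 1908 − 2·543 − 2·468 − 2·623 − 2·889 − 2·474 − 2·277 + 3·307 + 3·134 + 3·128 + 3·144 − 4·98 = 2346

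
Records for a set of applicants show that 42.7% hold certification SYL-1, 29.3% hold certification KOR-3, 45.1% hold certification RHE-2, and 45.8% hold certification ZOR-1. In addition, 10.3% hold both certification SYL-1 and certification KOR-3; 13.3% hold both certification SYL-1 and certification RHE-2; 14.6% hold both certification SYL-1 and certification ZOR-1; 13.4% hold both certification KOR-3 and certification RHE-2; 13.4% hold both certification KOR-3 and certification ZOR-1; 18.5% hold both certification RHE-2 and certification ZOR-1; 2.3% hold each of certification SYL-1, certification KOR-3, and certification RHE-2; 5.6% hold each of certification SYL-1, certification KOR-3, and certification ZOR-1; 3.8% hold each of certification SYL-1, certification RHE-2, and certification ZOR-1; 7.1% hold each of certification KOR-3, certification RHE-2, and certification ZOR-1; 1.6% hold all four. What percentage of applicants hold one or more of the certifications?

96.6%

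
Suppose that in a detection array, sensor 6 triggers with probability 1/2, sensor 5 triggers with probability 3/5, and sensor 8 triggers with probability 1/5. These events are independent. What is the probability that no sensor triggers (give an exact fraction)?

Since the events are independent, P(none) is the product of the individual non-occurrence probabilities.
P(none) = (1 − 1/2) × (1 − 3/5) × (1 − 1/5) = 1/2 × 2/5 × 4/5 = 4/25

4/25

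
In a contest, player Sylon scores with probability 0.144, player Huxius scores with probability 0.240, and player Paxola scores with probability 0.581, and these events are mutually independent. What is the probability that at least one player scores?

Independence gives P(none) = ∏(1 − pᵢ).
P(none) = (1 − 0.144) × (1 − 0.240) × (1 − 0.581) = 0.856 × 0.760 × 0.419 = 0.27258464
P(at least one) = 1 − 0.27258464 = 0.72741536

0.72741536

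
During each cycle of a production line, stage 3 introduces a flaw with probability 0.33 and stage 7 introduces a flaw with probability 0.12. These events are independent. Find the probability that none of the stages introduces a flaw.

0.5896

Independence gives P(none) = ∏(1 − pᵢ).
P(none) = (1 − 0.33) × (1 − 0.12) = 0.67 × 0.88 = 0.5896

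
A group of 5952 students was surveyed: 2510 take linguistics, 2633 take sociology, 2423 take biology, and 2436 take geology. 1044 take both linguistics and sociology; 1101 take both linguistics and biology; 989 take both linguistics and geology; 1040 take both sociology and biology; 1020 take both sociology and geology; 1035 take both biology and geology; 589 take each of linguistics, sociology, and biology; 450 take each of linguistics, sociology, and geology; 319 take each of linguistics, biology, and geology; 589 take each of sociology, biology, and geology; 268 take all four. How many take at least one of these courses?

5452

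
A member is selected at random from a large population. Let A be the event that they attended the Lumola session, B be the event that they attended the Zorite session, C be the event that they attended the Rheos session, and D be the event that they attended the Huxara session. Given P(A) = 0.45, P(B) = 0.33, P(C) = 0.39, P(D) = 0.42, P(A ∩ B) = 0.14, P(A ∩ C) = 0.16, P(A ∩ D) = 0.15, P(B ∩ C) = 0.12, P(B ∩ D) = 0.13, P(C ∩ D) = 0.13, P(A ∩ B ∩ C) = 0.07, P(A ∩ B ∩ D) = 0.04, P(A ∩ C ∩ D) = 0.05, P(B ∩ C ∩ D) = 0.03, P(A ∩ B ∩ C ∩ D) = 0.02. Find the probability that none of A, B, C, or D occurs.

0.07

Using inclusion–exclusion:
P(A ∪ B ∪ C ∪ D) = 0.45 + 0.33 + 0.39 + 0.42 − 0.14 − 0.16 − 0.15 − 0.12 − 0.13 − 0.13 + 0.07 + 0.04 + 0.05 + 0.03 − 0.02 = 0.93
P(none) = 1 − 0.93 = 0.07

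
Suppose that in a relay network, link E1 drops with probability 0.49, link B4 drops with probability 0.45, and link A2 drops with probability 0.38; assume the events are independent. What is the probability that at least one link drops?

0.82609

P(none) = (1 − 0.49) × (1 − 0.45) × (1 − 0.38) = 0.51 × 0.55 × 0.62 = 0.17391
P(at least one) = 1 − 0.17391 = 0.82609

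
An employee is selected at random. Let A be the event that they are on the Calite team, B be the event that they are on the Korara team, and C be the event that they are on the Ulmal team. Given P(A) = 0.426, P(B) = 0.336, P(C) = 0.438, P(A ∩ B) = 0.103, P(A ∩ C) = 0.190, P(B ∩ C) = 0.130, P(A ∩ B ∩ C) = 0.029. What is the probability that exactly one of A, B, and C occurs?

0.441

P(exactly one) = 0.426 + 0.336 + 0.438 − 2·0.103 − 2·0.190 − 2·0.130 + 3·0.029 = 0.441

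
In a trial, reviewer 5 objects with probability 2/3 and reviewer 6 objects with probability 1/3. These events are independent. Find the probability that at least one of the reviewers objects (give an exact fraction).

7/9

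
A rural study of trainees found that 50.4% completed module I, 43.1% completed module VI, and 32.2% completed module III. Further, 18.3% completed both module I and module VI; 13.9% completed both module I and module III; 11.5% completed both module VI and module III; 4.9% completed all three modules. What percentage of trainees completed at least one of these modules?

By inclusion–exclusion:
P(union) = 50.4 + 43.1 + 32.2 − 18.3 − 13.9 − 11.5 + 4.9 = 86.9%

86.9%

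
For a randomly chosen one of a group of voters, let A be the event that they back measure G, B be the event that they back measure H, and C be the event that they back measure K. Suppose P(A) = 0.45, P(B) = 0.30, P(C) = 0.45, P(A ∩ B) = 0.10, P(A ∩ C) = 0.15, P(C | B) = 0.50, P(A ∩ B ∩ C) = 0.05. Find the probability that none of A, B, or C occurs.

P(B ∩ C) = P(B)·P(C|B) = 0.30 × 0.50 = 0.15
By inclusion-exclusion,
P(A ∪ B ∪ C) = 0.45 + 0.30 + 0.45 − 0.10 − 0.15 − 0.15 + 0.05 = 0.85
P(none) = 1 − 0.85 = 0.15

0.15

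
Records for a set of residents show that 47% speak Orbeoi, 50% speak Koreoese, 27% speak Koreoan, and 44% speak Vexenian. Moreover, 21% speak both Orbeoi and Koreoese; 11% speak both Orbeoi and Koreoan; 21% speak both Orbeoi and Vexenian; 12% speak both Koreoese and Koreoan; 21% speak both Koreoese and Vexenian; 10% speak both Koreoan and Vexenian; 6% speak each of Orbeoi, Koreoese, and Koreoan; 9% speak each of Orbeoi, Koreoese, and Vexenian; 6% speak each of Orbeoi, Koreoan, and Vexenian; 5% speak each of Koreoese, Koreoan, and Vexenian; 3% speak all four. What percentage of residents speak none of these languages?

P(≥1) = 47 + 50 + 27 + 44 − 21 − 11 − 21 − 12 − 21 − 10 + 6 + 9 + 6 + 5 − 3 = 95%
P(none) = 100% − 95% = 5%

5%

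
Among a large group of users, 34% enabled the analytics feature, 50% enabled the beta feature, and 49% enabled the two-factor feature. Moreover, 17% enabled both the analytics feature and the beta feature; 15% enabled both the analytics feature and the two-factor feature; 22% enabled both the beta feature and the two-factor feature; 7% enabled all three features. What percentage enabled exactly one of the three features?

46%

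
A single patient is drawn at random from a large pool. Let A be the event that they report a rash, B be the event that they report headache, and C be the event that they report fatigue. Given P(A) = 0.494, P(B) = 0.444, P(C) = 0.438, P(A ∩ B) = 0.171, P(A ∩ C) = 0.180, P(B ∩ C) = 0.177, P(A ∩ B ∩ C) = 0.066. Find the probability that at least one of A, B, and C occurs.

0.914

P(A ∪ B ∪ C) = 0.494 + 0.444 + 0.438 − 0.171 − 0.180 − 0.177 + 0.066 = 0.914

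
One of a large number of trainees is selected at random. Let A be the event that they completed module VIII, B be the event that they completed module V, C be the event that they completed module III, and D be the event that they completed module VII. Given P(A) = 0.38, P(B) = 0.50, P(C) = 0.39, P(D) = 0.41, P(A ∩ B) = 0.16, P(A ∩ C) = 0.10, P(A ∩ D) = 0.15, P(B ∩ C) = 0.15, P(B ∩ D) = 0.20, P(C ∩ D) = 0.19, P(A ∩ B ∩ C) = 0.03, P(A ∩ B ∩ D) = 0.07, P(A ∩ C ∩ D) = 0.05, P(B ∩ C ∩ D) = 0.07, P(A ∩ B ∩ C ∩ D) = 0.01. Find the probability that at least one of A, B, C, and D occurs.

0.94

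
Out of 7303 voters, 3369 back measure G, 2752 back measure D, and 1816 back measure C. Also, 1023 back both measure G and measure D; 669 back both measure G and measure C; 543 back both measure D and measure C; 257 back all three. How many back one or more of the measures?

5959

Apply inclusion-exclusion:
|at least one| = 3369 + 2752 + 1816 − 1023 − 669 − 543 + 257 = 5959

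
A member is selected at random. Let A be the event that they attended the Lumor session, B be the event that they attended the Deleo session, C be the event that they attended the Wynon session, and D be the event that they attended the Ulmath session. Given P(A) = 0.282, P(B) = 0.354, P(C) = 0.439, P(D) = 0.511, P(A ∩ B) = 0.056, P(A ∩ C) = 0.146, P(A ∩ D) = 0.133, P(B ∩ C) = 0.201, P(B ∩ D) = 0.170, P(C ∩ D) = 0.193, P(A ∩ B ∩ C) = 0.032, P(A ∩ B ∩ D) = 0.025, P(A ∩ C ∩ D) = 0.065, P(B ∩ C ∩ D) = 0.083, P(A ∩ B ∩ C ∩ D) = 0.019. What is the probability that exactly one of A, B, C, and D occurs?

P(exactly one) = 0.282 + 0.354 + 0.439 + 0.511 − 2·0.056 − 2·0.146 − 2·0.133 − 2·0.201 − 2·0.170 − 2·0.193 + 3·0.032 + 3·0.025 + 3·0.065 + 3·0.083 − 4·0.019 = 0.327

0.327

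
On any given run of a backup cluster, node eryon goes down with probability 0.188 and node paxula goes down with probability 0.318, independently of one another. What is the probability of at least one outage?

P(none) = (1 − 0.188) × (1 − 0.318) = 0.812 × 0.682 = 0.553784
P(at least one) = 1 − 0.553784 = 0.446216

0.446216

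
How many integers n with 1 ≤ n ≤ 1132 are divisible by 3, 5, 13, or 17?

606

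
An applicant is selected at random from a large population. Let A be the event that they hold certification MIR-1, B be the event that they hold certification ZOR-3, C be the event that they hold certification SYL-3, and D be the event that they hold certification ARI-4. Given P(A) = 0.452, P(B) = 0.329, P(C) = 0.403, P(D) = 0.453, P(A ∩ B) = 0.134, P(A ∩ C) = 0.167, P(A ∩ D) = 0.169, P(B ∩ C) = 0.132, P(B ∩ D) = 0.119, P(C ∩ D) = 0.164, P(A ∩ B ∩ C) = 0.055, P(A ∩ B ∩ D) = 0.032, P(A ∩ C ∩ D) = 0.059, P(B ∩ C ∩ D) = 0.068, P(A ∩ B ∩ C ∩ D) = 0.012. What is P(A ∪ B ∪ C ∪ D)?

Inclusion–exclusion gives
P(A ∪ B ∪ C ∪ D) = 0.452 + 0.329 + 0.403 + 0.453 − 0.134 − 0.167 − 0.169 − 0.132 − 0.119 − 0.164 + 0.055 + 0.032 + 0.059 + 0.068 − 0.012 = 0.954

0.954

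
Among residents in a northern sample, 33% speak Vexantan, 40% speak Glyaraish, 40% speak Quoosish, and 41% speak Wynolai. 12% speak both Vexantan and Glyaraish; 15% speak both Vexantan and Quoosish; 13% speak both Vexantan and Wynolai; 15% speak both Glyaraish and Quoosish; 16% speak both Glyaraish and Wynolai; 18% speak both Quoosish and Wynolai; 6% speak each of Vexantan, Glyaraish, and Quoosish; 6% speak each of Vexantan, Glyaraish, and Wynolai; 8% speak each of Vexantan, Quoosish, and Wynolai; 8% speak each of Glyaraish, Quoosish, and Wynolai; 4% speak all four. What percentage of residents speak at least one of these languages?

Using inclusion–exclusion:
P(union) = 33 + 40 + 40 + 41 − 12 − 15 − 13 − 15 − 16 − 18 + 6 + 6 + 8 + 8 − 4 = 89%

89%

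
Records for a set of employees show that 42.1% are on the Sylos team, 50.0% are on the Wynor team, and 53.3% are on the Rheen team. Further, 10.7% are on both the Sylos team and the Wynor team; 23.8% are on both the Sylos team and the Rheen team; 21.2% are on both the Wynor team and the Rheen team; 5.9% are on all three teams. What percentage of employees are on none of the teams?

4.4%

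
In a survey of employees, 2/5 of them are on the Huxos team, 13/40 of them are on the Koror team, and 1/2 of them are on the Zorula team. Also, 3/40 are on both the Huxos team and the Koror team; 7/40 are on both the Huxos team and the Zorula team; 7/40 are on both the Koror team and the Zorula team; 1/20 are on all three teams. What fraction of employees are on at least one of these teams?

17/20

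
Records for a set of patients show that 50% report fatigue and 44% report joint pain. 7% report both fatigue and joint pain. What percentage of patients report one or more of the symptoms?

87%

Using inclusion–exclusion:
P(union) = 50 + 44 − 7 = 87%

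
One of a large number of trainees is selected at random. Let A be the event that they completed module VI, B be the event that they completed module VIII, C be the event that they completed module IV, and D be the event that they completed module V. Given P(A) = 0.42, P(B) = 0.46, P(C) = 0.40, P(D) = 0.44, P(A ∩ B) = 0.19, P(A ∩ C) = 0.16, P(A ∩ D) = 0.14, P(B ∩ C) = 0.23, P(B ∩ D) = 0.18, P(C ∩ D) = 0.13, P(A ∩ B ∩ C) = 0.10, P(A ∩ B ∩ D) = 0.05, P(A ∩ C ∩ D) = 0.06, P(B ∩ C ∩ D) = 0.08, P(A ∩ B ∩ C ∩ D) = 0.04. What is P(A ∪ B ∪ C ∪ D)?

By inclusion-exclusion,
P(A ∪ B ∪ C ∪ D) = 0.42 + 0.46 + 0.40 + 0.44 − 0.19 − 0.16 − 0.14 − 0.23 − 0.18 − 0.13 + 0.10 + 0.05 + 0.06 + 0.08 − 0.04 = 0.94

0.94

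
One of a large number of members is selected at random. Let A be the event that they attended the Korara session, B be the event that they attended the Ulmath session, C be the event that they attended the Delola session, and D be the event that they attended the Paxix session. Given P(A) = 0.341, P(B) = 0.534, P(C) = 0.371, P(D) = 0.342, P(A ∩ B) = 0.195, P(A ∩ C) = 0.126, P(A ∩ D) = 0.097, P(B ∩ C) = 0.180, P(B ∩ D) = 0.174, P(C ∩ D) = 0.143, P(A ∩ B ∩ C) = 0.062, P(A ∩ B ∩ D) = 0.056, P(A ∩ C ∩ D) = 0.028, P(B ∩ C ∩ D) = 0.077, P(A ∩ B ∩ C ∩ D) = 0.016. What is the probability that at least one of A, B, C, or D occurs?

By inclusion-exclusion,
P(A ∪ B ∪ C ∪ D) = 0.341 + 0.534 + 0.371 + 0.342 − 0.195 − 0.126 − 0.097 − 0.180 − 0.174 − 0.143 + 0.062 + 0.056 + 0.028 + 0.077 − 0.016 = 0.880

0.880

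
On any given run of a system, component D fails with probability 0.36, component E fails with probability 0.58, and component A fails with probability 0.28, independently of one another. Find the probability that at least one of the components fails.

0.806464

P(none) = (1 − 0.36) × (1 − 0.58) × (1 − 0.28) = 0.64 × 0.42 × 0.72 = 0.193536
P(at least one) = 1 − 0.193536 = 0.806464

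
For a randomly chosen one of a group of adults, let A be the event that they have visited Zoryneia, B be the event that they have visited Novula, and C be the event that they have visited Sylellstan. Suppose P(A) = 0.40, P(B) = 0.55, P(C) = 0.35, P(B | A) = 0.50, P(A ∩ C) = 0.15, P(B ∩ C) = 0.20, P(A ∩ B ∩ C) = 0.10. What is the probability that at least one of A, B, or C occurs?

P(A ∩ B) = P(A)·P(B|A) = 0.40 × 0.50 = 0.20
P(A ∪ B ∪ C) = 0.40 + 0.55 + 0.35 − 0.20 − 0.15 − 0.20 + 0.10 = 0.85

0.85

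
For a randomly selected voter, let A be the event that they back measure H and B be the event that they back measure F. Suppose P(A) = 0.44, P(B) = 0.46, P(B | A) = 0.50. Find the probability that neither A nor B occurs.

P(A ∩ B) = P(A)·P(B|A) = 0.44 × 0.50 = 0.22
P(A ∪ B) = 0.44 + 0.46 − 0.22 = 0.68
P(none) = 1 − 0.68 = 0.32

0.32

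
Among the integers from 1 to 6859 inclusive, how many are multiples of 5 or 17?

Using inclusion–exclusion:
floor(6859/5) + floor(6859/17) − floor(6859/85) = 1371 + 403 − 80 = 1694

1694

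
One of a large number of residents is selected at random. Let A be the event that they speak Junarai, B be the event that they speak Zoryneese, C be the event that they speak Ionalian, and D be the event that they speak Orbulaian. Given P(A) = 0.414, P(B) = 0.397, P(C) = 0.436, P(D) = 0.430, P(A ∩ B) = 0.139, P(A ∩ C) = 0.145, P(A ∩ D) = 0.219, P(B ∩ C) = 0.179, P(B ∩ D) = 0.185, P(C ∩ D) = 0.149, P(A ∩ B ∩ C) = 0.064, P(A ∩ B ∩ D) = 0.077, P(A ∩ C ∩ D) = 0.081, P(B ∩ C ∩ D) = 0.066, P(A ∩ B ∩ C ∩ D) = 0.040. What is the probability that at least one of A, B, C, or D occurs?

Apply inclusion-exclusion:
P(A ∪ B ∪ C ∪ D) = 0.414 + 0.397 + 0.436 + 0.430 − 0.139 − 0.145 − 0.219 − 0.179 − 0.185 − 0.149 + 0.064 + 0.077 + 0.081 + 0.066 − 0.040 = 0.909

0.909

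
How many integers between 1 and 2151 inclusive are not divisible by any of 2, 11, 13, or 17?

851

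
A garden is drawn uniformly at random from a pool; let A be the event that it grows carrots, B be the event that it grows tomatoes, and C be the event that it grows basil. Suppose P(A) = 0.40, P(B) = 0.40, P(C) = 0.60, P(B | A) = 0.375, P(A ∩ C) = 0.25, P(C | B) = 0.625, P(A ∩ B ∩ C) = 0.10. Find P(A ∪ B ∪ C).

P(A ∩ B) = P(A)·P(B|A) = 0.40 × 0.375 = 0.15
P(B ∩ C) = P(B)·P(C|B) = 0.40 × 0.625 = 0.25
Inclusion–exclusion gives
P(A ∪ B ∪ C) = 0.40 + 0.40 + 0.60 − 0.15 − 0.25 − 0.25 + 0.10 = 0.85

0.85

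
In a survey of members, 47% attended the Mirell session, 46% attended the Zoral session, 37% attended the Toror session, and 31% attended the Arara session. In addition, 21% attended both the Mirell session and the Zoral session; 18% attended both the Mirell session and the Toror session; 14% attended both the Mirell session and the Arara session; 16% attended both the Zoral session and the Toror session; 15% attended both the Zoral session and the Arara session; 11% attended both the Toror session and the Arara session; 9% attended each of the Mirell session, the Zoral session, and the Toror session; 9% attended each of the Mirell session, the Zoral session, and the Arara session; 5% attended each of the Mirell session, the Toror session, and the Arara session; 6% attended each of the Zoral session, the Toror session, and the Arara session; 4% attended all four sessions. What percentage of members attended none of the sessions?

9%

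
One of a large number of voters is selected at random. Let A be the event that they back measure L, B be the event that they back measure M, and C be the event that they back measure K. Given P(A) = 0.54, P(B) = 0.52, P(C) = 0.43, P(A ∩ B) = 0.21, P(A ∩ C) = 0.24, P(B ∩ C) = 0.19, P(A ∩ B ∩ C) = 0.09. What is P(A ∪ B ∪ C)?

0.94

Inclusion–exclusion gives
P(A ∪ B ∪ C) = 0.54 + 0.52 + 0.43 − 0.21 − 0.24 − 0.19 + 0.09 = 0.94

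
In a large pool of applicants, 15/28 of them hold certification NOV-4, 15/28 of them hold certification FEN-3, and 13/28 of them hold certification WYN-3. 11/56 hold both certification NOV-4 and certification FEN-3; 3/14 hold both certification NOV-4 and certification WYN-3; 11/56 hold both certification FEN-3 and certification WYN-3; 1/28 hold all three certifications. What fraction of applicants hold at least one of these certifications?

27/28

Inclusion–exclusion gives
P(≥1) = 15/28 + 15/28 + 13/28 − 11/56 − 3/14 − 11/56 + 1/28 = 27/28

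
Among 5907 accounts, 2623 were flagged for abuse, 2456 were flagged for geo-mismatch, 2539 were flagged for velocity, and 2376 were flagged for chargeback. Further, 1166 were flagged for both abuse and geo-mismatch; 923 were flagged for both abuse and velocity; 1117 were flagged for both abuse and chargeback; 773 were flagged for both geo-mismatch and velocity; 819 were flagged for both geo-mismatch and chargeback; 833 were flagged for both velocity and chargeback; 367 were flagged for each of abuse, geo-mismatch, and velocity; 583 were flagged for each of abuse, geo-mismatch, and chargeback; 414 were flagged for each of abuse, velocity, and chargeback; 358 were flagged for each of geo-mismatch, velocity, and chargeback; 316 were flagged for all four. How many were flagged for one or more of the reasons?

5769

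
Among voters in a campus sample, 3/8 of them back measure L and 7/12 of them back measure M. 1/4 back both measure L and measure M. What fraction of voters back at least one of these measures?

By inclusion-exclusion,
P(≥1) = 3/8 + 7/12 − 1/4 = 17/24

17/24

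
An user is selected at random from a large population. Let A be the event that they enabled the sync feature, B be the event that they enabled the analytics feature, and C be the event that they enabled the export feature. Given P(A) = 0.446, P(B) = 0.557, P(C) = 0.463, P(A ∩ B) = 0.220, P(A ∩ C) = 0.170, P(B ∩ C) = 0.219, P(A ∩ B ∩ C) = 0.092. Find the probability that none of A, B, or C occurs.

0.051

P(A ∪ B ∪ C) = 0.446 + 0.557 + 0.463 − 0.220 − 0.170 − 0.219 + 0.092 = 0.949
P(none) = 1 − 0.949 = 0.051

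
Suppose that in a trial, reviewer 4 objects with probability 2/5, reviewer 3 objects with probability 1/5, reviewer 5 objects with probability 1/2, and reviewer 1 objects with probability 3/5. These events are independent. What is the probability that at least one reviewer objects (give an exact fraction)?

113/125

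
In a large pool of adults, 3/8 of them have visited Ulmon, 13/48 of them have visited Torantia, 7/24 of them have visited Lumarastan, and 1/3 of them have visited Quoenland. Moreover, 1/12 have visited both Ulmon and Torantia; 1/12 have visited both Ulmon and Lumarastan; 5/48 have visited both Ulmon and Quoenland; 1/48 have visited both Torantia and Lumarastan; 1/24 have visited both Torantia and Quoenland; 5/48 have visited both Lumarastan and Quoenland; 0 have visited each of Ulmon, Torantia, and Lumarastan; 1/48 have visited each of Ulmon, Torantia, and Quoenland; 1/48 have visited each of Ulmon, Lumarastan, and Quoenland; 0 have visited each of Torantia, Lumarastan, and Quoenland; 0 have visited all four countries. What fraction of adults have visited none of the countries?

P(at least one) = 3/8 + 13/48 + 7/24 + 1/3 − 1/12 − 1/12 − 5/48 − 1/48 − 1/24 − 5/48 + 0 + 1/48 + 1/48 + 0 − 0 = 7/8
P(none) = 1 − 7/8 = 1/8

1/8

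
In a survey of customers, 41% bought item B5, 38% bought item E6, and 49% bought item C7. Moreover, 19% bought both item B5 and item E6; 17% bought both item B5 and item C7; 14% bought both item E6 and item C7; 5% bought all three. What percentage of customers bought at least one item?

83%

Inclusion–exclusion gives
P(at least one) = 41 + 38 + 49 − 19 − 17 − 14 + 5 = 83%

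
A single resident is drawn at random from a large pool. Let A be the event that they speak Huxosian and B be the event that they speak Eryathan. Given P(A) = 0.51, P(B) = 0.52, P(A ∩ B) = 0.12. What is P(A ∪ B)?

P(A ∪ B) = 0.51 + 0.52 − 0.12 = 0.91

0.91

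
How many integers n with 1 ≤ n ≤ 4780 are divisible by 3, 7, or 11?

2296

By inclusion-exclusion,
floor(4780/3) + floor(4780/7) + floor(4780/11) − floor(4780/21) − floor(4780/33) − floor(4780/77) + floor(4780/231) = 1593 + 682 + 434 − 227 − 144 − 62 + 20 = 2296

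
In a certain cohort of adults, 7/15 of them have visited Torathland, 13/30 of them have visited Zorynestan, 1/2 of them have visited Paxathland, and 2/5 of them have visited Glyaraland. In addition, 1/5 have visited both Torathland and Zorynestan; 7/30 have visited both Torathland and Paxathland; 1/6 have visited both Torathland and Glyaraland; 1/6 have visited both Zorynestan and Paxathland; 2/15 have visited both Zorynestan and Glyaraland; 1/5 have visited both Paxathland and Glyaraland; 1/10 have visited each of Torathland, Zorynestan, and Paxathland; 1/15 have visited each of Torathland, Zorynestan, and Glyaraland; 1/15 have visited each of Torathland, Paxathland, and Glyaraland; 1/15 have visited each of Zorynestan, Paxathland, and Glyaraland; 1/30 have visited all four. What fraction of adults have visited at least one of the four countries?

29/30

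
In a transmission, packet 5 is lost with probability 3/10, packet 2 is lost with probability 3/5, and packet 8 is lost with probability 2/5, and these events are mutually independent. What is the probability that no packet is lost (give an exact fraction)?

P(none) = (1 − 3/10) × (1 − 3/5) × (1 − 2/5) = 7/10 × 2/5 × 3/5 = 21/125

21/125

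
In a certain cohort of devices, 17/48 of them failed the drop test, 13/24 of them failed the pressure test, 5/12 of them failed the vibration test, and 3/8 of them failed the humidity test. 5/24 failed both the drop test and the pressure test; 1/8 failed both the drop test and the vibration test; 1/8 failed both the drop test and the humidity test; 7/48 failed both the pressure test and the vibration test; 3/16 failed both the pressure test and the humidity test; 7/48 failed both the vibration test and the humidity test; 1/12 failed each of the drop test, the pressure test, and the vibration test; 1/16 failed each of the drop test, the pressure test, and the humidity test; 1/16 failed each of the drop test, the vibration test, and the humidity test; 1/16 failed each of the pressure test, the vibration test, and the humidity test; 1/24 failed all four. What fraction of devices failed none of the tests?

1/48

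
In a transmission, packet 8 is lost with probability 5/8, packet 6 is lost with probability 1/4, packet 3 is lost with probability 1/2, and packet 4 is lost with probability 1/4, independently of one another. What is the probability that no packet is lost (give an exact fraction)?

27/256

P(none) = (1 − 5/8) × (1 − 1/4) × (1 − 1/2) × (1 − 1/4) = 3/8 × 3/4 × 1/2 × 3/4 = 27/256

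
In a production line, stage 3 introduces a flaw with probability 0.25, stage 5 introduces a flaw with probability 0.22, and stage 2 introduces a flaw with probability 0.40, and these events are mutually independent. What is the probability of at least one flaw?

0.649

P(none) = (1 − 0.25) × (1 − 0.22) × (1 − 0.40) = 0.75 × 0.78 × 0.60 = 0.351
P(at least one) = 1 − 0.351 = 0.649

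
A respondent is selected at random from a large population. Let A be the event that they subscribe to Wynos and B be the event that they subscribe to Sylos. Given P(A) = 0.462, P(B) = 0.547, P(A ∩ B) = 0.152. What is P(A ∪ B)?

By inclusion-exclusion,
P(A ∪ B) = 0.462 + 0.547 − 0.152 = 0.857

0.857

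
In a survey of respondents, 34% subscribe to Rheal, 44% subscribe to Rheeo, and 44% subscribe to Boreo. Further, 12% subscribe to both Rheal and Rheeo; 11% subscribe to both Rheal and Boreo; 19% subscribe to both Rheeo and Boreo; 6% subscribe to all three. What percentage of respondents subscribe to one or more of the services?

Inclusion–exclusion gives
P(at least one) = 34 + 44 + 44 − 12 − 11 − 19 + 6 = 86%

86%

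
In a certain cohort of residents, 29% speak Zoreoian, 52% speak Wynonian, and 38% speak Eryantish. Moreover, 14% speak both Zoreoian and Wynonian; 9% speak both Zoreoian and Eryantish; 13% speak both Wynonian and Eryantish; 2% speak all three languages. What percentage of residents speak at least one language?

85%

Using inclusion–exclusion:
P(≥1) = 29 + 52 + 38 − 14 − 9 − 13 + 2 = 85%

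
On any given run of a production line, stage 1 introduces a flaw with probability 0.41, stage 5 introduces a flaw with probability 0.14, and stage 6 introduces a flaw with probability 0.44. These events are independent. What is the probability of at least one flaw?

Independence gives P(none) = ∏(1 − pᵢ).
P(none) = (1 − 0.41) × (1 − 0.14) × (1 − 0.44) = 0.59 × 0.86 × 0.56 = 0.284144
P(at least one) = 1 − 0.284144 = 0.715856

0.715856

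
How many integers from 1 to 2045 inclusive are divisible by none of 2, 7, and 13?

1022 + 292 + 157 − 146 − 78 − 22 + 11 = 1236
2045 − 1236 = 809

809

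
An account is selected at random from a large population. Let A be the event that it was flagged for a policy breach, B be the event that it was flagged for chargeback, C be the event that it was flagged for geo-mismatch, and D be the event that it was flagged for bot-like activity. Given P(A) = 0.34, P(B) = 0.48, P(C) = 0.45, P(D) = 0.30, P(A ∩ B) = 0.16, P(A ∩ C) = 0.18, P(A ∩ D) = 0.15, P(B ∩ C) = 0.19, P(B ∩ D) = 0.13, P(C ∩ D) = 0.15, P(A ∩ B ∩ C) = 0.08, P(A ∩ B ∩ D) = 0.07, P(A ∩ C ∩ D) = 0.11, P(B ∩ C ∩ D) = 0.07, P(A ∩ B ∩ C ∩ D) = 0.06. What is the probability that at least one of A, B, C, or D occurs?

0.88

By inclusion-exclusion,
P(A ∪ B ∪ C ∪ D) = 0.34 + 0.48 + 0.45 + 0.30 − 0.16 − 0.18 − 0.15 − 0.19 − 0.13 − 0.15 + 0.08 + 0.07 + 0.11 + 0.07 − 0.06 = 0.88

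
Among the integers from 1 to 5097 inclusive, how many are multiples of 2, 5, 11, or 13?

3387

By inclusion–exclusion:
⌊5097/2⌋ + ⌊5097/5⌋ + ⌊5097/11⌋ + ⌊5097/13⌋ − ⌊5097/10⌋ − ⌊5097/22⌋ − ⌊5097/26⌋ − ⌊5097/55⌋ − ⌊5097/65⌋ − ⌊5097/143⌋ + ⌊5097/110⌋ + ⌊5097/130⌋ + ⌊5097/286⌋ + ⌊5097/715⌋ − ⌊5097/1430⌋ = 2548 + 1019 + 463 + 392 − 509 − 231 − 196 − 92 − 78 − 35 + 46 + 39 + 17 + 7 − 3 = 3387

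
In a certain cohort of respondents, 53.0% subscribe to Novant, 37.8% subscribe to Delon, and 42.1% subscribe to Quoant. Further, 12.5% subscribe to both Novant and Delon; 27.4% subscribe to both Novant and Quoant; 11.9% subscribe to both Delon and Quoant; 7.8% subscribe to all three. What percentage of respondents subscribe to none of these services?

Inclusion–exclusion gives
P(union) = 53.0 + 37.8 + 42.1 − 12.5 − 27.4 − 11.9 + 7.8 = 88.9%
P(none) = 100% − 88.9% = 11.1%

11.1%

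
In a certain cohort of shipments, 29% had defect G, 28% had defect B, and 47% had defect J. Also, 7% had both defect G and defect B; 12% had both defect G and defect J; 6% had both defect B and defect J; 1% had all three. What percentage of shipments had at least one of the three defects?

P(≥1) = 29 + 28 + 47 − 7 − 12 − 6 + 1 = 80%

80%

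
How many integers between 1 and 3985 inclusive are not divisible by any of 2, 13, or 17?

1732

⌊3985/2⌋ + ⌊3985/13⌋ + ⌊3985/17⌋ − ⌊3985/26⌋ − ⌊3985/34⌋ − ⌊3985/221⌋ + ⌊3985/442⌋ = 1992 + 306 + 234 − 153 − 117 − 18 + 9 = 2253
3985 − 2253 = 1732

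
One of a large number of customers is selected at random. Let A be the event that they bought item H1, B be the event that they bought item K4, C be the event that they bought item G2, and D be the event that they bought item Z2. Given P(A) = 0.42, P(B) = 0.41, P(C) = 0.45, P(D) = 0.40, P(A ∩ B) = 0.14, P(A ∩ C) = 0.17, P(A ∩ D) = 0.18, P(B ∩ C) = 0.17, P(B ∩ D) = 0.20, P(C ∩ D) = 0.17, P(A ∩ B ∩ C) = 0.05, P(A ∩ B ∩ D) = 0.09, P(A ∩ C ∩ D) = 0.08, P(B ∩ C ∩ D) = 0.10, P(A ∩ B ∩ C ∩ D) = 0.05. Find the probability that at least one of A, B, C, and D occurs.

0.92

P(A ∪ B ∪ C ∪ D) = 0.42 + 0.41 + 0.45 + 0.40 − 0.14 − 0.17 − 0.18 − 0.17 − 0.20 − 0.17 + 0.05 + 0.09 + 0.08 + 0.10 − 0.05 = 0.92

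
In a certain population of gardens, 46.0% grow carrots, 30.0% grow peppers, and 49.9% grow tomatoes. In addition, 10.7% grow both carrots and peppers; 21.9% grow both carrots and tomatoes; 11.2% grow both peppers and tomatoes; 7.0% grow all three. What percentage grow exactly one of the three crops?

59.3%

P(exactly one) = 46.0 + 30.0 + 49.9 − 2·10.7 − 2·21.9 − 2·11.2 + 3·7.0 = 59.3%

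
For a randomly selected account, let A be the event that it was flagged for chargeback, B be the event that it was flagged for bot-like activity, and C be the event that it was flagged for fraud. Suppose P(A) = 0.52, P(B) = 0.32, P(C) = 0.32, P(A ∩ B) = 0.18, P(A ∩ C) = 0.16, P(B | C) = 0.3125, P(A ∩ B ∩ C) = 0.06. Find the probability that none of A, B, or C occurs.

P(B ∩ C) = P(C)·P(B|C) = 0.32 × 0.3125 = 0.10
Inclusion–exclusion gives
P(A ∪ B ∪ C) = 0.52 + 0.32 + 0.32 − 0.18 − 0.16 − 0.10 + 0.06 = 0.78
P(none) = 1 − 0.78 = 0.22

0.22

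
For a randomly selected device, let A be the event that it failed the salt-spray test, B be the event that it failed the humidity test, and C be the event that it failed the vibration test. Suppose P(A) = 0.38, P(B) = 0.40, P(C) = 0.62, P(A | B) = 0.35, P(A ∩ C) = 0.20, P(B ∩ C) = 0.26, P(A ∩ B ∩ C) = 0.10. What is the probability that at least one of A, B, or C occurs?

0.90

P(A ∩ B) = P(B)·P(A|B) = 0.40 × 0.35 = 0.14
Using inclusion–exclusion:
P(A ∪ B ∪ C) = 0.38 + 0.40 + 0.62 − 0.14 − 0.20 − 0.26 + 0.10 = 0.90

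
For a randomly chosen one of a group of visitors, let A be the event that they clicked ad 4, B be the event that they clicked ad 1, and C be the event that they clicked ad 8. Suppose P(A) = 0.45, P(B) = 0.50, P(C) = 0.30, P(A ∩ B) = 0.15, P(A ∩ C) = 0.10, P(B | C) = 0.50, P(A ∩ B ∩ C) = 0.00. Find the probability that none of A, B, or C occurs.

P(B ∩ C) = P(C)·P(B|C) = 0.30 × 0.50 = 0.15
By inclusion–exclusion:
P(A ∪ B ∪ C) = 0.45 + 0.50 + 0.30 − 0.15 − 0.10 − 0.15 + 0.00 = 0.85
P(none) = 1 − 0.85 = 0.15

0.15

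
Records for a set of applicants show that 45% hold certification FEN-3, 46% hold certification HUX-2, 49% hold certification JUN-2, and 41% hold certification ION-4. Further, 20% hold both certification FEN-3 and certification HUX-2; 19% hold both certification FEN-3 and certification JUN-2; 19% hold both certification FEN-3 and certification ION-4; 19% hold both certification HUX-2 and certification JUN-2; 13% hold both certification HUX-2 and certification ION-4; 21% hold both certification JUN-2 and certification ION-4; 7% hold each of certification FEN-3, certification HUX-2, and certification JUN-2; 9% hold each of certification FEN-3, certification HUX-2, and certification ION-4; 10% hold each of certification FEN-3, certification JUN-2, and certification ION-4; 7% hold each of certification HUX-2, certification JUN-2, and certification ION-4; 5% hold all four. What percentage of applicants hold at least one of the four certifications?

98%

P(≥1) = 45 + 46 + 49 + 41 − 20 − 19 − 19 − 19 − 13 − 21 + 7 + 9 + 10 + 7 − 5 = 98%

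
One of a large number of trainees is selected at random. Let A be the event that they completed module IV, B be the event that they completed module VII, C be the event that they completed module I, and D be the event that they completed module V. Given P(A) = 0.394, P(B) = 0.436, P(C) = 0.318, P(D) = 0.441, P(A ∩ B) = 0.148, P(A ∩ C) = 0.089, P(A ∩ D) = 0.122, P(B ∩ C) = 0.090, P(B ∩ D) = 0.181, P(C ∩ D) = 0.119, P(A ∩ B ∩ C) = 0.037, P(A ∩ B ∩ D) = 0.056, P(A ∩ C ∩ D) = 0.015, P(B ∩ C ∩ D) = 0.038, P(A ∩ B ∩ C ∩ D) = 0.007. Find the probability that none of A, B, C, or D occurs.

P(A ∪ B ∪ C ∪ D) = 0.394 + 0.436 + 0.318 + 0.441 − 0.148 − 0.089 − 0.122 − 0.090 − 0.181 − 0.119 + 0.037 + 0.056 + 0.015 + 0.038 − 0.007 = 0.979
P(none) = 1 − 0.979 = 0.021

0.021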